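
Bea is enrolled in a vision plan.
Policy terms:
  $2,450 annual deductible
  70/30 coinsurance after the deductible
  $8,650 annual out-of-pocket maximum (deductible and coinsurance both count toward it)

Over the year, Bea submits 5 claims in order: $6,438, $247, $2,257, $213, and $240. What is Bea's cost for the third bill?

$677.10

Claim 1 ($6,438): $2,450 to deductible, leaving $3,988; coinsurance $3,988 × 30% = $1,196.40. Cost to member: $3,646.40. OOP to date $3,646.40.
Claim 2 ($247): 30% coinsurance on $247 = $74.10. Cost to member: $74.10. OOP to date $3,720.50.
Claim 3 ($2,257): deductible already satisfied, so member's share is 30% × $2,257 = $677.10. Member owes $677.10 (running OOP $4,397.60).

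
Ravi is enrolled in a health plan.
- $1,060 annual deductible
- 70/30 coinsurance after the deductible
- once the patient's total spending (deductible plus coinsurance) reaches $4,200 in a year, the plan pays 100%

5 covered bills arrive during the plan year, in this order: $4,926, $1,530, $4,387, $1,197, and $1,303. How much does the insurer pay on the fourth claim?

Claim 1 — $4,926: $1,060 to deductible, leaving $3,866; coinsurance $3,866 × 30% = $1,159.80. Cost to patient: $2,219.80. OOP to date $2,219.80. Plan pays $4,926 − $2,219.80 = $2,706.20.
Claim 2 — $1,530: 30% coinsurance on $1,530 = $459. Patient pays $459; OOP now $2,678.80. Plan pays $1,530 − $459 = $1,071.
Claim 3 — $4,387: deductible already satisfied, so patient's share is 30% × $4,387 = $1,316.10. Cost to patient: $1,316.10. OOP to date $3,994.90. Insurer: $4,387 − $1,316.10 = $3,070.90.
Claim 4 — $1,197: deductible already satisfied, so patient's share is 30% × $1,197 = $359.10. OOP would hit $4,354 > $4,200, so the cap limits the patient to $4,200 − $3,994.90 = $205.10. Insurer: $1,197 − $205.10 = $991.90.

$991.90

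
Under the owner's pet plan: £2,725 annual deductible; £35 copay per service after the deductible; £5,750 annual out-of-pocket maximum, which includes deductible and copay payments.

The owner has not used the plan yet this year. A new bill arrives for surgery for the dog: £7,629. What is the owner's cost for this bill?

The full £2,725 deductible is still open; £2,725 of this bill applies to it.
The remaining £4,904 (= £7,629 − £2,725) moves to the copay.
Copay on this service: £35.
That puts the owner's cost at £2,725 + £35 = £2,760 before any cap.
Cumulative spending £0 + £2,760 = £2,760 stays under the £5,750 maximum.

£2,760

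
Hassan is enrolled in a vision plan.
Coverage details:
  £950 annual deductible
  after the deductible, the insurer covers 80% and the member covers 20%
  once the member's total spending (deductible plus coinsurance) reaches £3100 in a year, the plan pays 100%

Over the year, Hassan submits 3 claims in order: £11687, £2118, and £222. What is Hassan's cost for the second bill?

£2.60

Bill 1, £11687: deductible takes £950, £10737 remains; member's 20% is £2147.40. Cost to member: £3097.40. OOP to date £3097.40.
Bill 2, £2118: deductible met; 20% of £2118 = £423.60. That would push OOP to £3521, over the £3100 cap, so member pays £3100 − £3097.40 = £2.60.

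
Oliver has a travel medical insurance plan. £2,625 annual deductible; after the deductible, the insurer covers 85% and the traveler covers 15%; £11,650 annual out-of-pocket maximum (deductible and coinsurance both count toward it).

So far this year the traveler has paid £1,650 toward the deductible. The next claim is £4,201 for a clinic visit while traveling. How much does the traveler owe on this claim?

£1,458.90

£1,650 of the £2,625 deductible is already met, leaving £975.
The remaining £3,226 (= £4,201 − £975) moves to coinsurance.
Coinsurance: £3,226 × 15% = £483.90.
Traveler responsibility before any cap: £975 + £483.90 = £1,458.90.
Year-to-date out-of-pocket becomes £1,650 + £1,458.90 = £3,108.90, still under the £11,650 maximum, so no cap applies.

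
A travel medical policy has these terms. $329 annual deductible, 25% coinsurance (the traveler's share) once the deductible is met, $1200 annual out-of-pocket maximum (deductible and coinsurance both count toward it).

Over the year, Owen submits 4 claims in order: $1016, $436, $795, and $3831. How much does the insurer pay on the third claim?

Claim 1 — $1016: deductible takes $329, $687 remains; traveler's 25% is $171.75. Traveler pays $500.75; OOP now $500.75. Insurer: $1016 − $500.75 = $515.25.
Claim 2 — $436: deductible met; 25% of $436 = $109. Cost to traveler: $109. OOP to date $609.75. Plan pays $436 − $109 = $327.
Claim 3 — $795: deductible met; 25% of $795 = $198.75. Traveler pays $198.75; OOP now $808.50. Plan pays $795 − $198.75 = $596.25.

$596.25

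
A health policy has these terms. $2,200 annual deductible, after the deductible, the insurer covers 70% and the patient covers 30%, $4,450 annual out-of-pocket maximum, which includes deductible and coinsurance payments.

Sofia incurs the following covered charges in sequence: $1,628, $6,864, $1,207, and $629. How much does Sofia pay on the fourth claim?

$0.30

#1 ($1,628): entire amount goes to the deductible. Cost to patient: $1,628. OOP to date $1,628.
#2 ($6,864): deductible takes $572, $6,292 remains; coinsurance $6,292 × 30% = $1,887.60. Cost to patient: $2,459.60. OOP to date $4,087.60.
#3 ($1,207): 30% coinsurance on $1,207 = $362.10. Patient owes $362.10 (running OOP $4,449.70).
#4 ($629): 30% coinsurance on $629 = $188.70. OOP would hit $4,638.40 > $4,450, so the cap limits the patient to $4,450 − $4,449.70 = $0.30.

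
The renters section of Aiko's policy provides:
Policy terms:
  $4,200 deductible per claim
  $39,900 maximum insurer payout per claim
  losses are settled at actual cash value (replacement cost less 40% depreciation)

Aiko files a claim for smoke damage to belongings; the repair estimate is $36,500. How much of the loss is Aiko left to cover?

Actual cash value after 40% depreciation: $36,500 × 60% = $21,900.
Less the $4,200 deductible: $21,900 − $4,200 = $17,700.
$17,700 is within the $39,900 limit, so the insurer pays $17,700.
Tenant's share is the uncovered remainder: $36,500 − $17,700 = $18,800.

$18,800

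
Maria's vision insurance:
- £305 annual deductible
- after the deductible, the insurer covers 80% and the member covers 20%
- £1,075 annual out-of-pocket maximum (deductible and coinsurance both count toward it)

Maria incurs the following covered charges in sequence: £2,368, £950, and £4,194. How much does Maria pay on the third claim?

Claim 1 (£2,368): £305 to deductible, leaving £2,063; coinsurance £2,063 × 20% = £412.60. Cost to member: £717.60. OOP to date £717.60.
Claim 2 (£950): deductible met; 20% of £950 = £190. Member owes £190 (running OOP £907.60).
Claim 3 (£4,194): 20% coinsurance on £4,194 = £838.80. OOP would hit £1,746.40 > £1,075, so the cap limits the member to £1,075 − £907.60 = £167.40.

£167.40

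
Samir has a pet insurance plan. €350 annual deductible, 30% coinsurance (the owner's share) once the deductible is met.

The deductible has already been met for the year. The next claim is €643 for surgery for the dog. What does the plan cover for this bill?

With the deductible met, the entire €643 is subject to coinsurance.
30% of €643 = €192.90 falls to the owner.
The plan picks up €643 − €192.90 = €450.10.

€450.10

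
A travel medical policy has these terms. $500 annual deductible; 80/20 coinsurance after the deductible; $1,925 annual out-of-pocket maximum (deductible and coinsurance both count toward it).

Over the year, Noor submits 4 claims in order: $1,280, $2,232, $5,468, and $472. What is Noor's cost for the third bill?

#1 ($1,280): deductible takes $500, $780 remains; traveler's 20% is $156. Cost to traveler: $656. OOP to date $656.
#2 ($2,232): deductible met; 20% of $2,232 = $446.40. Traveler owes $446.40 (running OOP $1,102.40).
#3 ($5,468): deductible met; 20% of $5,468 = $1,093.60. That would push OOP to $2,196, over the $1,925 cap, so traveler pays $1,925 − $1,102.40 = $822.60.

$822.60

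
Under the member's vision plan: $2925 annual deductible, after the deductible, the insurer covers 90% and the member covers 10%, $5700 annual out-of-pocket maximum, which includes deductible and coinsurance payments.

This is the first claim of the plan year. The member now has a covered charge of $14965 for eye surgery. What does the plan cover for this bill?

$10836

The full $2925 deductible is still open; $2925 of this bill applies to it.
After the $2925 deductible portion, $14965 − $2925 = $12040 is subject to coinsurance.
10% of $12040 = $1204 falls to the member.
That puts the member's cost at $2925 + $1204 = $4129 before any cap.
Year-to-date out-of-pocket becomes $0 + $4129 = $4129, still under the $5700 maximum, so no cap applies.
The insurer covers the remainder: $14965 − $4129 = $10836.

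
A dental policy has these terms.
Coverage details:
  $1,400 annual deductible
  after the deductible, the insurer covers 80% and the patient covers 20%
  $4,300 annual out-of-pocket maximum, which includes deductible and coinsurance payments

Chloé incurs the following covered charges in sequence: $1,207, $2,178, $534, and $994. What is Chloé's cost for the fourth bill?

#1 ($1,207): fully absorbed by the deductible. Patient pays $1,207; OOP now $1,207.
#2 ($2,178): $193 finishes the deductible; $1,985 goes to coinsurance; coinsurance $1,985 × 20% = $397. Patient pays $590; OOP now $1,797.
#3 ($534): 20% coinsurance on $534 = $106.80. Patient owes $106.80 (running OOP $1,903.80).
#4 ($994): deductible met; 20% of $994 = $198.80. Patient owes $198.80 (running OOP $2,102.60).

$198.80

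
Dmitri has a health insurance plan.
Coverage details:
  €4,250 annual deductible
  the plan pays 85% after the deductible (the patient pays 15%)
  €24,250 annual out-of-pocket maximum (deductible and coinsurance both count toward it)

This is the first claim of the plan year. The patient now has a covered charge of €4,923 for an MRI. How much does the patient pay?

€4,350.95

The full €4,250 deductible is still open; €4,250 of this bill applies to it.
The remaining €673 (= €4,923 − €4,250) moves to coinsurance.
Patient's 15% share of €673 is €100.95.
Patient responsibility before any cap: €4,250 + €100.95 = €4,350.95.
Year-to-date out-of-pocket becomes €0 + €4,350.95 = €4,350.95, still under the €24,250 maximum, so no cap applies.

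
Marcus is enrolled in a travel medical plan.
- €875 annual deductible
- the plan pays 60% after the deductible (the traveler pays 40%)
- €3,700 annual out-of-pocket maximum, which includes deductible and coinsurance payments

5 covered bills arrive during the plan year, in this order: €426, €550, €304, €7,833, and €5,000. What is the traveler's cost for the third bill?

Claim 1 (€426): all of it applies to the deductible. Traveler owes €426 (running OOP €426).
Claim 2 (€550): €449 to deductible, leaving €101; 40% of €101 = €40.40. Traveler owes €489.40 (running OOP €915.40).
Claim 3 (€304): deductible met; 40% of €304 = €121.60. Cost to traveler: €121.60. OOP to date €1,037.

€121.60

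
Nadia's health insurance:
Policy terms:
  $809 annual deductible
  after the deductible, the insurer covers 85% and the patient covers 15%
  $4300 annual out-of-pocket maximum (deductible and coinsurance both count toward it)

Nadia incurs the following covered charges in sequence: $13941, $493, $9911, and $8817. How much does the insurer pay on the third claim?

$8463.75

Bill 1, $13941: deductible takes $809, $13132 remains; patient's 15% is $1969.80. Cost to patient: $2778.80. OOP to date $2778.80. Insurer: $13941 − $2778.80 = $11162.20.
Bill 2, $493: 15% coinsurance on $493 = $73.95. Cost to patient: $73.95. OOP to date $2852.75. Insurer: $493 − $73.95 = $419.05.
Bill 3, $9911: deductible met; 15% of $9911 = $1486.65. OOP would hit $4339.40 > $4300, so the cap limits the patient to $4300 − $2852.75 = $1447.25. Plan pays $9911 − $1447.25 = $8463.75.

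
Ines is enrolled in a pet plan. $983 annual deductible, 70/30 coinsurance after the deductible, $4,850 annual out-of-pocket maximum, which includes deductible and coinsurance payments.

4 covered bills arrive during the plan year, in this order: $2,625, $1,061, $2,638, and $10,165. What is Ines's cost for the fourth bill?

$2,264.70

Claim 1 — $2,625: $983 finishes the deductible; $1,642 goes to coinsurance; 30% of $1,642 = $492.60. Cost to owner: $1,475.60. OOP to date $1,475.60.
Claim 2 — $1,061: 30% coinsurance on $1,061 = $318.30. Cost to owner: $318.30. OOP to date $1,793.90.
Claim 3 — $2,638: deductible already satisfied, so owner's share is 30% × $2,638 = $791.40. Owner owes $791.40 (running OOP $2,585.30).
Claim 4 — $10,165: deductible met; 30% of $10,165 = $3,049.50. OOP would hit $5,634.80 > $4,850, so the cap limits the owner to $4,850 − $2,585.30 = $2,264.70.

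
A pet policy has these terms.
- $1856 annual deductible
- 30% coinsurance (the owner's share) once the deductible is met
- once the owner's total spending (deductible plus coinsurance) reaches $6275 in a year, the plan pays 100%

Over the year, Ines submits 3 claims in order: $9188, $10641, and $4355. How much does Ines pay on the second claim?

Claim 1 — $9188: $1856 to deductible, leaving $7332; coinsurance $7332 × 30% = $2199.60. Owner owes $4055.60 (running OOP $4055.60).
Claim 2 — $10641: 30% coinsurance on $10641 = $3192.30. Adding that to $4055.60 gives $7247.90, past the $6275 cap; owner pays only $6275 − $4055.60 = $2219.40.

$2219.40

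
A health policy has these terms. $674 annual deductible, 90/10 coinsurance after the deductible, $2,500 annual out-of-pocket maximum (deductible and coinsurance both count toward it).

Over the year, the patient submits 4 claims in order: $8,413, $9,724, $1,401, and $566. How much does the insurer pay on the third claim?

$1,321.30

Bill 1, $8,413: deductible takes $674, $7,739 remains; patient's 10% is $773.90. Cost to patient: $1,447.90. OOP to date $1,447.90. Plan pays $8,413 − $1,447.90 = $6,965.10.
Bill 2, $9,724: 10% coinsurance on $9,724 = $972.40. Patient pays $972.40; OOP now $2,420.30. Insurer: $9,724 − $972.40 = $8,751.60.
Bill 3, $1,401: 10% coinsurance on $1,401 = $140.10. OOP would hit $2,560.40 > $2,500, so the cap limits the patient to $2,500 − $2,420.30 = $79.70. Plan pays $1,401 − $79.70 = $1,321.30.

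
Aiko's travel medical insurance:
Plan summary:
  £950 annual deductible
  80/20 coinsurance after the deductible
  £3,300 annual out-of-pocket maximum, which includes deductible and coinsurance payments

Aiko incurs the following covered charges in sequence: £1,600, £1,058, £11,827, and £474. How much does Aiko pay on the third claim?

Bill 1, £1,600: £950 to deductible, leaving £650; 20% of £650 = £130. Traveler pays £1,080; OOP now £1,080.
Bill 2, £1,058: deductible already satisfied, so traveler's share is 20% × £1,058 = £211.60. Cost to traveler: £211.60. OOP to date £1,291.60.
Bill 3, £11,827: deductible already satisfied, so traveler's share is 20% × £11,827 = £2,365.40. Adding that to £1,291.60 gives £3,657, past the £3,300 cap; traveler pays only £3,300 − £1,291.60 = £2,008.40.

£2,008.40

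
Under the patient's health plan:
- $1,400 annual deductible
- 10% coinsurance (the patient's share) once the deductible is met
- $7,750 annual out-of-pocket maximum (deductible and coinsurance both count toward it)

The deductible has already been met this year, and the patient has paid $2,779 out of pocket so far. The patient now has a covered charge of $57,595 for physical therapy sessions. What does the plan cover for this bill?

$52,624

The deductible is already satisfied, so the full bill goes to coinsurance.
10% of $57,595 = $5,759.50 falls to the patient.
That would bring total out-of-pocket to $8,538.50, past the $7,750 cap. The patient is capped at $7,750 − $2,779 = $4,971 on this claim.
Insurer pays the balance: $57,595 − $4,971 = $52,624.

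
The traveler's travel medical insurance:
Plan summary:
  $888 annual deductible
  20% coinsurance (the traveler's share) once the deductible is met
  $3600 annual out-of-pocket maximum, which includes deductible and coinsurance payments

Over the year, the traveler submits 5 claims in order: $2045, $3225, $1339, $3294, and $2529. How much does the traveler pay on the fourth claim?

$658.80

Bill 1, $2045: deductible takes $888, $1157 remains; traveler's 20% is $231.40. Cost to traveler: $1119.40. OOP to date $1119.40.
Bill 2, $3225: deductible already satisfied, so traveler's share is 20% × $3225 = $645. Traveler owes $645 (running OOP $1764.40).
Bill 3, $1339: 20% coinsurance on $1339 = $267.80. Cost to traveler: $267.80. OOP to date $2032.20.
Bill 4, $3294: 20% coinsurance on $3294 = $658.80. Cost to traveler: $658.80. OOP to date $2691.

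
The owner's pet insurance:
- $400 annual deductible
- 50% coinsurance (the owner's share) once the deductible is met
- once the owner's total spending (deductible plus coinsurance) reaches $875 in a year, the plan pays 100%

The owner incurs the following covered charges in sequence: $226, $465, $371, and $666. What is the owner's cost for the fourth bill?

$144

Claim 1 — $226: all of it applies to the deductible. Cost to owner: $226. OOP to date $226.
Claim 2 — $465: $174 finishes the deductible; $291 goes to coinsurance; owner's 50% is $145.50. Owner owes $319.50 (running OOP $545.50).
Claim 3 — $371: 50% coinsurance on $371 = $185.50. Owner pays $185.50; OOP now $731.
Claim 4 — $666: deductible already satisfied, so owner's share is 50% × $666 = $333. That would push OOP to $1064, over the $875 cap, so owner pays $875 − $731 = $144.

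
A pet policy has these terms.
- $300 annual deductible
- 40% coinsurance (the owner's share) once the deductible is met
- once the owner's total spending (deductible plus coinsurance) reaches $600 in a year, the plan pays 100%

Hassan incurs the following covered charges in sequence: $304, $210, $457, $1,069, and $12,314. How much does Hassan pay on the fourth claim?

Claim 1 ($304): deductible takes $300, $4 remains; coinsurance $4 × 40% = $1.60. Owner pays $301.60; OOP now $301.60.
Claim 2 ($210): deductible met; 40% of $210 = $84. Owner pays $84; OOP now $385.60.
Claim 3 ($457): deductible already satisfied, so owner's share is 40% × $457 = $182.80. Owner owes $182.80 (running OOP $568.40).
Claim 4 ($1,069): deductible met; 40% of $1,069 = $427.60. Adding that to $568.40 gives $996, past the $600 cap; owner pays only $600 − $568.40 = $31.60.

$31.60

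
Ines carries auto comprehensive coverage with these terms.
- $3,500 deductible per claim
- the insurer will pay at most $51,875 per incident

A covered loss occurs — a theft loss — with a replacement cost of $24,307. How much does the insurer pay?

After the deductible, $24,307 − $3,500 = $20,807 remains.
$20,807 is within the $51,875 limit, so the insurer pays $20,807.

$20,807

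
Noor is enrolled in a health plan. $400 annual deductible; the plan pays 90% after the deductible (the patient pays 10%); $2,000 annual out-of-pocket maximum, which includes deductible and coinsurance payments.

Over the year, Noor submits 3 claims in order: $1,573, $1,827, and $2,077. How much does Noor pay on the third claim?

Claim 1 — $1,573: $400 finishes the deductible; $1,173 goes to coinsurance; coinsurance $1,173 × 10% = $117.30. Patient owes $517.30 (running OOP $517.30).
Claim 2 — $1,827: deductible met; 10% of $1,827 = $182.70. Patient pays $182.70; OOP now $700.
Claim 3 — $2,077: 10% coinsurance on $2,077 = $207.70. Patient owes $207.70 (running OOP $907.70).

$207.70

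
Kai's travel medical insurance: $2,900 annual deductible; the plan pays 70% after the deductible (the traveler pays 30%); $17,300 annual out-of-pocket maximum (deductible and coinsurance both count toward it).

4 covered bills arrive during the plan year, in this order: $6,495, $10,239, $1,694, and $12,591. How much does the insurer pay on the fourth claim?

$8,813.70

#1 ($6,495): deductible takes $2,900, $3,595 remains; traveler's 30% is $1,078.50. Cost to traveler: $3,978.50. OOP to date $3,978.50. Plan pays $6,495 − $3,978.50 = $2,516.50.
#2 ($10,239): deductible met; 30% of $10,239 = $3,071.70. Cost to traveler: $3,071.70. OOP to date $7,050.20. Plan pays $10,239 − $3,071.70 = $7,167.30.
#3 ($1,694): deductible already satisfied, so traveler's share is 30% × $1,694 = $508.20. Traveler pays $508.20; OOP now $7,558.40. Insurer: $1,694 − $508.20 = $1,185.80.
#4 ($12,591): deductible met; 30% of $12,591 = $3,777.30. Traveler pays $3,777.30; OOP now $11,335.70. Plan pays $12,591 − $3,777.30 = $8,813.70.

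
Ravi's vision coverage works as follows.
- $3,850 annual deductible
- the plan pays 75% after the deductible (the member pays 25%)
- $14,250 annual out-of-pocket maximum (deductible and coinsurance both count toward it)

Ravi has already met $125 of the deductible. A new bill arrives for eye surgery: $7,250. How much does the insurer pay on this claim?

Remaining deductible: $3,850 − $125 = $3,725.
After the $3,725 deductible portion, $7,250 − $3,725 = $3,525 is subject to coinsurance.
Member's 25% share of $3,525 is $881.25.
So the member owes $3,725 + $881.25 = $4,606.25 before any cap.
Year-to-date out-of-pocket becomes $125 + $4,606.25 = $4,731.25, still under the $14,250 maximum, so no cap applies.
The insurer covers the remainder: $7,250 − $4,606.25 = $2,643.75.

$2,643.75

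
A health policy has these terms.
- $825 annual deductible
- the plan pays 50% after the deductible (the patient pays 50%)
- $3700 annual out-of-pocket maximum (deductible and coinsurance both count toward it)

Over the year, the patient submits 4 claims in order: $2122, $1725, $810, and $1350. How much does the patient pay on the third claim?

$405

Claim 1 ($2122): deductible takes $825, $1297 remains; 50% of $1297 = $648.50. Patient owes $1473.50 (running OOP $1473.50).
Claim 2 ($1725): deductible met; 50% of $1725 = $862.50. Cost to patient: $862.50. OOP to date $2336.
Claim 3 ($810): deductible met; 50% of $810 = $405. Cost to patient: $405. OOP to date $2741.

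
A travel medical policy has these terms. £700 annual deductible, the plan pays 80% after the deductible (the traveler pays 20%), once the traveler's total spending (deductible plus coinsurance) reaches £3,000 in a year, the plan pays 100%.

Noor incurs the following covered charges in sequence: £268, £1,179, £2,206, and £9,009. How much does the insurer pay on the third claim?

Claim 1 (£268): fully absorbed by the deductible. Traveler owes £268 (running OOP £268). Insurer: £268 − £268 = £0.
Claim 2 (£1,179): deductible takes £432, £747 remains; coinsurance £747 × 20% = £149.40. Traveler owes £581.40 (running OOP £849.40). Insurer: £1,179 − £581.40 = £597.60.
Claim 3 (£2,206): deductible already satisfied, so traveler's share is 20% × £2,206 = £441.20. Traveler pays £441.20; OOP now £1,290.60. Plan pays £2,206 − £441.20 = £1,764.80.

£1,764.80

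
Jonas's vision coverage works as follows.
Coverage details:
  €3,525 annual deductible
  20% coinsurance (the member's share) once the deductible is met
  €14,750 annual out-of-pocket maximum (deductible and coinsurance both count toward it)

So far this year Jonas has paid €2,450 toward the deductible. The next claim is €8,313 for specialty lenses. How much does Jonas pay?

€2,522.60

Remaining deductible: €3,525 − €2,450 = €1,075.
After the €1,075 deductible portion, €8,313 − €1,075 = €7,238 is subject to coinsurance.
Member's 20% share of €7,238 is €1,447.60.
So the member owes €1,075 + €1,447.60 = €2,522.60 before any cap.
Year-to-date out-of-pocket becomes €2,450 + €2,522.60 = €4,972.60, still under the €14,750 maximum, so no cap applies.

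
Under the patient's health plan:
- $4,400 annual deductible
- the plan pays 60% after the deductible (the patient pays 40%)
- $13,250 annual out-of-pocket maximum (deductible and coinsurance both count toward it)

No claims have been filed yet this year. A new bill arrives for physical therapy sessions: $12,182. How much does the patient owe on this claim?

Deductible not yet touched, so the first $4,400 of the bill goes to the deductible.
The remaining $7,782 (= $12,182 − $4,400) moves to coinsurance.
Coinsurance: $7,782 × 40% = $3,112.80.
Patient responsibility before any cap: $4,400 + $3,112.80 = $7,512.80.
Year-to-date out-of-pocket becomes $0 + $7,512.80 = $7,512.80, still under the $13,250 maximum, so no cap applies.

$7,512.80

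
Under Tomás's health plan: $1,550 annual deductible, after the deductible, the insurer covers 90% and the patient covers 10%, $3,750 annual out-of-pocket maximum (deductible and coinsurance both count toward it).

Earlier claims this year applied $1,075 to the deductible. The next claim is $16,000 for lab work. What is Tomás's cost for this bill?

$2,027.50

Deductible still to meet: $1,550 − $1,075 = $475.
The remaining $15,525 (= $16,000 − $475) moves to coinsurance.
Patient's 10% share of $15,525 is $1,552.50.
Patient responsibility before any cap: $475 + $1,552.50 = $2,027.50.
Cumulative spending $1,075 + $2,027.50 = $3,102.50 stays under the $3,750 maximum.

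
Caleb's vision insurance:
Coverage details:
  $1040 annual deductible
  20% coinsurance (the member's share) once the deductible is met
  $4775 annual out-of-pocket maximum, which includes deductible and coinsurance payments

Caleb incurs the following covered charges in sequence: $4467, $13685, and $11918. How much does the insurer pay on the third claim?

Claim 1 — $4467: $1040 to deductible, leaving $3427; member's 20% is $685.40. Cost to member: $1725.40. OOP to date $1725.40. Plan pays $4467 − $1725.40 = $2741.60.
Claim 2 — $13685: deductible met; 20% of $13685 = $2737. Cost to member: $2737. OOP to date $4462.40. Insurer: $13685 − $2737 = $10948.
Claim 3 — $11918: deductible already satisfied, so member's share is 20% × $11918 = $2383.60. That would push OOP to $6846, over the $4775 cap, so member pays $4775 − $4462.40 = $312.60. Plan pays $11918 − $312.60 = $11605.40.

$11605.40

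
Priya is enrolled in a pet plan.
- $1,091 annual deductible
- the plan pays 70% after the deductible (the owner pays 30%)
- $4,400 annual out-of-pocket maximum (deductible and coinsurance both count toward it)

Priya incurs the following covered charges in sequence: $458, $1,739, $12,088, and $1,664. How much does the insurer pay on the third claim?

Claim 1 — $458: entire amount goes to the deductible. Owner owes $458 (running OOP $458). Insurer: $458 − $458 = $0.
Claim 2 — $1,739: $633 finishes the deductible; $1,106 goes to coinsurance; 30% of $1,106 = $331.80. Cost to owner: $964.80. OOP to date $1,422.80. Insurer: $1,739 − $964.80 = $774.20.
Claim 3 — $12,088: deductible met; 30% of $12,088 = $3,626.40. OOP would hit $5,049.20 > $4,400, so the cap limits the owner to $4,400 − $1,422.80 = $2,977.20. Plan pays $12,088 − $2,977.20 = $9,110.80.

$9,110.80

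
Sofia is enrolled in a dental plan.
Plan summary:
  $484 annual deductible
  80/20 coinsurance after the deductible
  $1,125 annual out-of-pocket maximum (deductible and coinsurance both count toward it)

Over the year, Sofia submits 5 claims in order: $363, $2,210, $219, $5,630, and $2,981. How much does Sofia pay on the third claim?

$43.80

#1 ($363): fully absorbed by the deductible. Patient pays $363; OOP now $363.
#2 ($2,210): $121 to deductible, leaving $2,089; 20% of $2,089 = $417.80. Patient pays $538.80; OOP now $901.80.
#3 ($219): deductible met; 20% of $219 = $43.80. Patient owes $43.80 (running OOP $945.60).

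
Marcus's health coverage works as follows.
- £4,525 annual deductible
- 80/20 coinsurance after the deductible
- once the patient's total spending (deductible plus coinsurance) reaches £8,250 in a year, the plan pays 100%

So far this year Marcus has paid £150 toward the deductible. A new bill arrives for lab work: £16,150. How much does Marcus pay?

£6,730

£150 of the £4,525 deductible is already met, leaving £4,375.
The remaining £11,775 (= £16,150 − £4,375) moves to coinsurance.
Coinsurance: £11,775 × 20% = £2,355.
Patient responsibility before any cap: £4,375 + £2,355 = £6,730.
Total out-of-pocket so far would be £150 + £6,730 = £6,880, below the £8,250 cap — no reduction.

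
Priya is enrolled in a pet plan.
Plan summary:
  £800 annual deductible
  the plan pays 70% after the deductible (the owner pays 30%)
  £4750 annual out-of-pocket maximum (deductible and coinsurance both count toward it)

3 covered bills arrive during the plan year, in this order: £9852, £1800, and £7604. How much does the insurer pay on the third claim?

£6909.60

Claim 1 (£9852): £800 to deductible, leaving £9052; coinsurance £9052 × 30% = £2715.60. Owner pays £3515.60; OOP now £3515.60. Insurer: £9852 − £3515.60 = £6336.40.
Claim 2 (£1800): deductible met; 30% of £1800 = £540. Owner pays £540; OOP now £4055.60. Insurer: £1800 − £540 = £1260.
Claim 3 (£7604): deductible already satisfied, so owner's share is 30% × £7604 = £2281.20. Adding that to £4055.60 gives £6336.80, past the £4750 cap; owner pays only £4750 − £4055.60 = £694.40. Insurer: £7604 − £694.40 = £6909.60.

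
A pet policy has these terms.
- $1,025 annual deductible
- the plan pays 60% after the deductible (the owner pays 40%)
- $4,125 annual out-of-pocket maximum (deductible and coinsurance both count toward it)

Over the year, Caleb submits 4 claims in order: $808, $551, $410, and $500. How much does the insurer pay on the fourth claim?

#1 ($808): entire amount goes to the deductible. Cost to owner: $808. OOP to date $808. Plan pays $808 − $808 = $0.
#2 ($551): $217 to deductible, leaving $334; owner's 40% is $133.60. Owner owes $350.60 (running OOP $1,158.60). Insurer: $551 − $350.60 = $200.40.
#3 ($410): deductible met; 40% of $410 = $164. Cost to owner: $164. OOP to date $1,322.60. Plan pays $410 − $164 = $246.
#4 ($500): deductible met; 40% of $500 = $200. Owner pays $200; OOP now $1,522.60. Insurer: $500 − $200 = $300.

$300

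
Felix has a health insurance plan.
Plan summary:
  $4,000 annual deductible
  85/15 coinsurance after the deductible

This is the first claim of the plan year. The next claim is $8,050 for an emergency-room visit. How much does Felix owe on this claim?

$4,607.50

Deductible not yet touched, so the first $4,000 of the bill goes to the deductible.
That leaves $8,050 − $4,000 = $4,050 for coinsurance.
15% of $4,050 = $607.50 falls to the patient.
That puts the patient's cost at $4,000 + $607.50 = $4,607.50.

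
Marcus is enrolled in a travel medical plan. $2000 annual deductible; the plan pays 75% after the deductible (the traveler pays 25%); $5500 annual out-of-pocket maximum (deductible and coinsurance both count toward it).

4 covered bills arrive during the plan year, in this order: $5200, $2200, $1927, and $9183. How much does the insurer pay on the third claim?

$1445.25

#1 ($5200): $2000 to deductible, leaving $3200; 25% of $3200 = $800. Traveler owes $2800 (running OOP $2800). Insurer: $5200 − $2800 = $2400.
#2 ($2200): deductible met; 25% of $2200 = $550. Cost to traveler: $550. OOP to date $3350. Plan pays $2200 − $550 = $1650.
#3 ($1927): deductible met; 25% of $1927 = $481.75. Traveler owes $481.75 (running OOP $3831.75). Plan pays $1927 − $481.75 = $1445.25.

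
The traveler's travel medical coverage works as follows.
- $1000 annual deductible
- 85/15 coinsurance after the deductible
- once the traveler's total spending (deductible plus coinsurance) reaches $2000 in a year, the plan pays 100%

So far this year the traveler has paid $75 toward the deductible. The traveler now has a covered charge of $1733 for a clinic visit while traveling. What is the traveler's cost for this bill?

Deductible still to meet: $1000 − $75 = $925.
After the $925 deductible portion, $1733 − $925 = $808 is subject to coinsurance.
15% of $808 = $121.20 falls to the traveler.
Traveler responsibility before any cap: $925 + $121.20 = $1046.20.
Year-to-date out-of-pocket becomes $75 + $1046.20 = $1121.20, still under the $2000 maximum, so no cap applies.

$1046.20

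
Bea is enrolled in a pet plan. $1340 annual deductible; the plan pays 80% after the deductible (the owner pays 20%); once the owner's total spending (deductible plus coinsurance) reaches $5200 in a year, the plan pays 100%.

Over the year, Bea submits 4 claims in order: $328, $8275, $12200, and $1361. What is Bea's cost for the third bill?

#1 ($328): all of it applies to the deductible. Cost to owner: $328. OOP to date $328.
#2 ($8275): $1012 finishes the deductible; $7263 goes to coinsurance; coinsurance $7263 × 20% = $1452.60. Cost to owner: $2464.60. OOP to date $2792.60.
#3 ($12200): deductible met; 20% of $12200 = $2440. That would push OOP to $5232.60, over the $5200 cap, so owner pays $5200 − $2792.60 = $2407.40.

$2407.40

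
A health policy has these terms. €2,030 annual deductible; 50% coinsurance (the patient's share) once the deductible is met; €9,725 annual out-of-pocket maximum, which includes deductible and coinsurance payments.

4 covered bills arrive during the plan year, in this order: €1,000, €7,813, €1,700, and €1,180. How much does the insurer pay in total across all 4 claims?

#1 (€1,000): all of it applies to the deductible. Cost to patient: €1,000. OOP to date €1,000. Plan pays €1,000 − €1,000 = €0.
#2 (€7,813): €1,030 finishes the deductible; €6,783 goes to coinsurance; patient's 50% is €3,391.50. Patient owes €4,421.50 (running OOP €5,421.50). Insurer: €7,813 − €4,421.50 = €3,391.50.
#3 (€1,700): deductible met; 50% of €1,700 = €850. Patient owes €850 (running OOP €6,271.50). Insurer: €1,700 − €850 = €850.
#4 (€1,180): deductible already satisfied, so patient's share is 50% × €1,180 = €590. Patient owes €590 (running OOP €6,861.50). Plan pays €1,180 − €590 = €590.
Insurer total: €0 + €3,391.50 + €850 + €590 = €4,831.50.

€4,831.50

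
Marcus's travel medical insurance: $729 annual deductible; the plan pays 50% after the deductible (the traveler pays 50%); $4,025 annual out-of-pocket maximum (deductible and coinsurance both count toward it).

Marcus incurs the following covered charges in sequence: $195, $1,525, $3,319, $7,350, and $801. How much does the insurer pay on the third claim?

$1,659.50

Bill 1, $195: entire amount goes to the deductible. Traveler pays $195; OOP now $195. Plan pays $195 − $195 = $0.
Bill 2, $1,525: $534 finishes the deductible; $991 goes to coinsurance; coinsurance $991 × 50% = $495.50. Traveler owes $1,029.50 (running OOP $1,224.50). Plan pays $1,525 − $1,029.50 = $495.50.
Bill 3, $3,319: 50% coinsurance on $3,319 = $1,659.50. Cost to traveler: $1,659.50. OOP to date $2,884. Plan pays $3,319 − $1,659.50 = $1,659.50.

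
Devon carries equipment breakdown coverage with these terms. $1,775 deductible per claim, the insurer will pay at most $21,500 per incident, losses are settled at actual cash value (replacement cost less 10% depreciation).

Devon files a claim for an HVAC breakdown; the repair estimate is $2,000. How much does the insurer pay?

Actual cash value after 10% depreciation: $2,000 × 90% = $1,800.
After the deductible, $1,800 − $1,775 = $25 remains.
$25 is within the $21,500 limit, so the insurer pays $25.

$25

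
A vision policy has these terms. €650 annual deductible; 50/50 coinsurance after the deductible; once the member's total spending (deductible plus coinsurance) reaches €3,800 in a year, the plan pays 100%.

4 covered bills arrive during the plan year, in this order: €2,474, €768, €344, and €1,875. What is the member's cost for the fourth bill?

Claim 1 (€2,474): €650 finishes the deductible; €1,824 goes to coinsurance; 50% of €1,824 = €912. Member pays €1,562; OOP now €1,562.
Claim 2 (€768): deductible already satisfied, so member's share is 50% × €768 = €384. Member pays €384; OOP now €1,946.
Claim 3 (€344): deductible met; 50% of €344 = €172. Member pays €172; OOP now €2,118.
Claim 4 (€1,875): 50% coinsurance on €1,875 = €937.50. Cost to member: €937.50. OOP to date €3,055.50.

€937.50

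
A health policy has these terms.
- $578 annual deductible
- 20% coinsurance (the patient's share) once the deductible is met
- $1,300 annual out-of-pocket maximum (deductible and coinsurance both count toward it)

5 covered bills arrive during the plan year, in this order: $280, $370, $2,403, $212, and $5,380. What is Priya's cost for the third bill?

Claim 1 — $280: all of it applies to the deductible. Patient pays $280; OOP now $280.
Claim 2 — $370: $298 to deductible, leaving $72; patient's 20% is $14.40. Patient owes $312.40 (running OOP $592.40).
Claim 3 — $2,403: deductible met; 20% of $2,403 = $480.60. Patient owes $480.60 (running OOP $1,073).

$480.60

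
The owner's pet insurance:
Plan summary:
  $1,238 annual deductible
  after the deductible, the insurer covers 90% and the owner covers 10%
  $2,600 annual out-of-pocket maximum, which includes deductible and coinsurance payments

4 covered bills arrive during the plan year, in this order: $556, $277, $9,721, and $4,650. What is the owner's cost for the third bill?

Claim 1 — $556: fully absorbed by the deductible. Owner owes $556 (running OOP $556).
Claim 2 — $277: all of it applies to the deductible. Cost to owner: $277. OOP to date $833.
Claim 3 — $9,721: $405 finishes the deductible; $9,316 goes to coinsurance; owner's 10% is $931.60. Owner owes $1,336.60 (running OOP $2,169.60).

$1,336.60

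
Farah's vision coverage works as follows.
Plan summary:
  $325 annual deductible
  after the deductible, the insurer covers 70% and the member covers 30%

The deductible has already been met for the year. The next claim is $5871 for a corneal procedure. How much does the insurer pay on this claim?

$4109.70

With the deductible met, the entire $5871 is subject to coinsurance.
Coinsurance: $5871 × 30% = $1761.30.
The insurer covers the remainder: $5871 − $1761.30 = $4109.70.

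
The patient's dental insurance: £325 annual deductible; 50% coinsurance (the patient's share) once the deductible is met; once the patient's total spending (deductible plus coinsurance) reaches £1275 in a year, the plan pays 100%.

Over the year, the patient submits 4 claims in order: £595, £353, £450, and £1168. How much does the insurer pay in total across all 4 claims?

Claim 1 — £595: £325 finishes the deductible; £270 goes to coinsurance; patient's 50% is £135. Patient owes £460 (running OOP £460). Insurer: £595 − £460 = £135.
Claim 2 — £353: deductible already satisfied, so patient's share is 50% × £353 = £176.50. Cost to patient: £176.50. OOP to date £636.50. Insurer: £353 − £176.50 = £176.50.
Claim 3 — £450: deductible already satisfied, so patient's share is 50% × £450 = £225. Patient pays £225; OOP now £861.50. Plan pays £450 − £225 = £225.
Claim 4 — £1168: deductible already satisfied, so patient's share is 50% × £1168 = £584. Adding that to £861.50 gives £1445.50, past the £1275 cap; patient pays only £1275 − £861.50 = £413.50. Plan pays £1168 − £413.50 = £754.50.
Insurer total = bills − patient's total = £2566 − £1275 = £1291.

£1291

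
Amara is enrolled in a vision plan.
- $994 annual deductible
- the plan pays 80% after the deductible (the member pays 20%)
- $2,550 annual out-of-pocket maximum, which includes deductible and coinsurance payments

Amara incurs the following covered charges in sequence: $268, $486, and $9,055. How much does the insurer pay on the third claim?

$7,259

#1 ($268): fully absorbed by the deductible. Member owes $268 (running OOP $268). Insurer: $268 − $268 = $0.
#2 ($486): fully absorbed by the deductible. Member owes $486 (running OOP $754). Plan pays $486 − $486 = $0.
#3 ($9,055): deductible takes $240, $8,815 remains; member's 20% is $1,763. Deductible plus coinsurance: $240 + $1,763 = $2,003. Adding that to $754 gives $2,757, past the $2,550 cap; member pays only $2,550 − $754 = $1,796. Insurer: $9,055 − $1,796 = $7,259.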